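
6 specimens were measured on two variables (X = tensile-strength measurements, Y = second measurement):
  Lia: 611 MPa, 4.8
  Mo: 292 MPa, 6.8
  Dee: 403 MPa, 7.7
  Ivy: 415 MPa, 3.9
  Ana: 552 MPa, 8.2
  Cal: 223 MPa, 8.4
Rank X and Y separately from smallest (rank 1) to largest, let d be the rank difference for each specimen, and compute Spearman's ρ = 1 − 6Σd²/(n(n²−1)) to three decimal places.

-0.486

Ranks of variable 1: 6, 2, 3, 4, 5, 1
Ranks of variable 2: 2, 3, 4, 1, 5, 6
d = r₁ − r₂: 4, -1, -1, 3, 0, -5
d²: 16, 1, 1, 9, 0, 25; Σd² = 52
ρ = 1 − 6·52/(6·35) = 1 − 312/210 = -0.486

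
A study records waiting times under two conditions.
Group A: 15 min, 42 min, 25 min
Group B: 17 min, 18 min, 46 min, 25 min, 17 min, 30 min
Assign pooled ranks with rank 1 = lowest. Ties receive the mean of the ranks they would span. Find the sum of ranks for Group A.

14.5

Sorted (ascending): 15, 17, 17, 18, 25, 25, 30, 42, 46
The 2 values of 17 occupy positions 2–3 → average rank (2+3)/2 = 2.5.
The 2 values of 25 occupy positions 5–6 → average rank (5+6)/2 = 5.5.
Group A values → pooled ranks: 15→1, 42→8, 25→5.5
Rank sum = 1 + 8 + 5.5 = 14.5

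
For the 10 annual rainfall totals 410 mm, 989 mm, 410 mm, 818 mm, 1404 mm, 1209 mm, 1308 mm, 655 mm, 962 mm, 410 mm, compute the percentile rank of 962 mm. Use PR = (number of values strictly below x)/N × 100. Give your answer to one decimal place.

50.0

N = 10.
Strictly below 962: 5. Equal to 962: 1.
PR = 5/10 × 100 = 50.0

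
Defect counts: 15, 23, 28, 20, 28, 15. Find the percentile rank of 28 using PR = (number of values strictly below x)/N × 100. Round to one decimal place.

N = 6.
Strictly below 28: 4. Equal to 28: 2.
PR = 4/6 × 100 = 66.7

66.7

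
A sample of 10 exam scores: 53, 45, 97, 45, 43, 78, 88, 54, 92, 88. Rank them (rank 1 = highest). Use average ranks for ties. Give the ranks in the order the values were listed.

Sorted (descending): 97, 92, 88, 88, 78, 54, 53, 45, 45, 43
The 2 values of 88 occupy positions 3–4 → average rank (3+4)/2 = 3.5.
The 2 values of 45 occupy positions 8–9 → average rank (8+9)/2 = 8.5.

7, 8.5, 1, 8.5, 10, 5, 3.5, 6, 2, 3.5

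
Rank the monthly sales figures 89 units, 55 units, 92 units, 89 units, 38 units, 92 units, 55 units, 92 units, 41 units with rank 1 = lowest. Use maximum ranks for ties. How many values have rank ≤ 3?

2

Sorted (ascending): 38, 41, 55, 55, 89, 89, 92, 92, 92
The 2 values of 55 occupy positions 3–4 → each gets rank 4.
The 2 values of 89 occupy positions 5–6 → each gets rank 6.
The 3 values of 92 occupy positions 7–9 → each gets rank 9.
Ranks ≤ 3: {1, 2} → 2 values.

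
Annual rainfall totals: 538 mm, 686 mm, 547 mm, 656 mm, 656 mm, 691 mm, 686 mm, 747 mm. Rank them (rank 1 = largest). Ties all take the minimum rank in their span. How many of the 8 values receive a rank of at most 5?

6

Sorted (descending): 747, 691, 686, 686, 656, 656, 547, 538
The 2 values of 686 occupy positions 3–4 → each gets rank 3.
The 2 values of 656 occupy positions 5–6 → each gets rank 5.
Ranks ≤ 5: {1, 2, 3, 3, 5, 5} → 6 values.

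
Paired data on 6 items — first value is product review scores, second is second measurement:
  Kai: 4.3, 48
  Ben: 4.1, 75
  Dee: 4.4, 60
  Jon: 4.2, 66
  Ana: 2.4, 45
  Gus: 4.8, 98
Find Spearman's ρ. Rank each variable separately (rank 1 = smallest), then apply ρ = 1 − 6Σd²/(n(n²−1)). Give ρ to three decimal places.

Ranks of variable 1: 4, 2, 5, 3, 1, 6
Ranks of variable 2: 2, 5, 3, 4, 1, 6
d = r₁ − r₂: 2, -3, 2, -1, 0, 0
d²: 4, 9, 4, 1, 0, 0; Σd² = 18
ρ = 1 − 6·18/(6·35) = 1 − 108/210 = 0.486

0.486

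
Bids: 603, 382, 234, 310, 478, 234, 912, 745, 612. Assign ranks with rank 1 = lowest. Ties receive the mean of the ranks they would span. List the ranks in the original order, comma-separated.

Sorted (ascending): 234, 234, 310, 382, 478, 603, 612, 745, 912
The 2 values of 234 occupy positions 1–2 → average rank (1+2)/2 = 1.5.

6, 4, 1.5, 3, 5, 1.5, 9, 8, 7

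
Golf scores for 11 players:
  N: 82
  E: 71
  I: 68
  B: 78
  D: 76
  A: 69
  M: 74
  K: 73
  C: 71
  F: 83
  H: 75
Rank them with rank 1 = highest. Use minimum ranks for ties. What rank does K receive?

Sorted (descending): 83, 82, 78, 76, 75, 74, 73, 71, 71, 69, 68
The 2 values of 71 occupy positions 8–9 → each gets rank 8.
K has value 73 → rank 7.

7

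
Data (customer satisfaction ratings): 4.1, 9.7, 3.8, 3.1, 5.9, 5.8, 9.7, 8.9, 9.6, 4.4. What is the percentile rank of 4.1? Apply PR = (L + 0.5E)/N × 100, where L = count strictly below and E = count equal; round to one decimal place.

25.0

N = 10.
Strictly below 4.1: 2. Equal to 4.1: 1.
PR = (2 + 0.5·1)/10 × 100 = 25.0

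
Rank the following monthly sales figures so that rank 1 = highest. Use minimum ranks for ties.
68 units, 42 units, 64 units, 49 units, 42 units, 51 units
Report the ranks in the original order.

Sorted (descending): 68, 64, 51, 49, 42, 42
The 2 values of 42 occupy positions 5–6 → each gets rank 5.

1, 5, 2, 4, 5, 3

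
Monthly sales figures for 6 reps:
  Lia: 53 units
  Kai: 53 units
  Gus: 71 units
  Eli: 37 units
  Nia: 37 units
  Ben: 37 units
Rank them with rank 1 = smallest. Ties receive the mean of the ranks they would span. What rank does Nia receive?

Sorted (ascending): 37, 37, 37, 53, 53, 71
The 3 values of 37 occupy positions 1–3 → average rank 2.
The 2 values of 53 occupy positions 4–5 → average rank (4+5)/2 = 4.5.
Nia has value 37 units → rank 2.

2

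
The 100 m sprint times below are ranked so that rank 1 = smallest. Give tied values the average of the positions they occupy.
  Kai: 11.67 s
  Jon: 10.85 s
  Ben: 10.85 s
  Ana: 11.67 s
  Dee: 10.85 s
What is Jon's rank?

2

Sorted (ascending): 10.85, 10.85, 10.85, 11.67, 11.67
The 3 values of 10.85 occupy positions 1–3 → average rank 2.
The 2 values of 11.67 occupy positions 4–5 → average rank (4+5)/2 = 4.5.
Jon has value 10.85 s → rank 2.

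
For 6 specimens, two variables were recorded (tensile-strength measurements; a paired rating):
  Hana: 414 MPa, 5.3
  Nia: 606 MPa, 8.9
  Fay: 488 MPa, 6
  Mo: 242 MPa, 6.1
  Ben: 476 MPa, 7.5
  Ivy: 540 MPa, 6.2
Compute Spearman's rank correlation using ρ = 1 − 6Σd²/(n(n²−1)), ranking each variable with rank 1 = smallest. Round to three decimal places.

0.600

Ranks of variable 1: 2, 6, 4, 1, 3, 5
Ranks of variable 2: 1, 6, 2, 3, 5, 4
d = r₁ − r₂: 1, 0, 2, -2, -2, 1
d²: 1, 0, 4, 4, 4, 1; Σd² = 14
ρ = 1 − 6·14/(6·35) = 1 − 84/210 = 0.600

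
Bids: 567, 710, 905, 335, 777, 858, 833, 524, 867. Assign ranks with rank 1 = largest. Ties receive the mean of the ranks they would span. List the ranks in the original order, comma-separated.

7, 6, 1, 9, 5, 3, 4, 8, 2

Sorted (descending): 905, 867, 858, 833, 777, 710, 567, 524, 335
No ties — each value takes its position as its rank.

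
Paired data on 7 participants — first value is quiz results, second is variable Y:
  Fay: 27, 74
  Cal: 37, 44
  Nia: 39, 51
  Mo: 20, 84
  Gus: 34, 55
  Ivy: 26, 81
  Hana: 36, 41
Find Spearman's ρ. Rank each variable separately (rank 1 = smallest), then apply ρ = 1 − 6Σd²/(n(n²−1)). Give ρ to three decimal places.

Ranks of variable 1: 3, 6, 7, 1, 4, 2, 5
Ranks of variable 2: 5, 2, 3, 7, 4, 6, 1
d = r₁ − r₂: -2, 4, 4, -6, 0, -4, 4
d²: 4, 16, 16, 36, 0, 16, 16; Σd² = 104
ρ = 1 − 6·104/(7·48) = 1 − 624/336 = -0.857

-0.857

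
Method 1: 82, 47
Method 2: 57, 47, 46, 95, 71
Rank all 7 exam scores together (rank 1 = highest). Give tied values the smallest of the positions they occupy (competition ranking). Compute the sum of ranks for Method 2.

20

Sorted (descending): 95, 82, 71, 57, 47, 47, 46
The 2 values of 47 occupy positions 5–6 → each gets rank 5.
Method 2 values → pooled ranks: 57→4, 47→5, 46→7, 95→1, 71→3
Rank sum = 4 + 5 + 7 + 1 + 3 = 20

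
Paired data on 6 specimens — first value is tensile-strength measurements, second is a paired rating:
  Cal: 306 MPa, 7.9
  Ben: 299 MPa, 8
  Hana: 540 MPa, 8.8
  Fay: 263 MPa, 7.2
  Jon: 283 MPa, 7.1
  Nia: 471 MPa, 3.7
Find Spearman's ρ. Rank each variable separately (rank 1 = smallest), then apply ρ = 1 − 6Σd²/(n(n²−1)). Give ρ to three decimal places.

0.314

Ranks of variable 1: 4, 3, 6, 1, 2, 5
Ranks of variable 2: 4, 5, 6, 3, 2, 1
d = r₁ − r₂: 0, -2, 0, -2, 0, 4
d²: 0, 4, 0, 4, 0, 16; Σd² = 24
ρ = 1 − 6·24/(6·35) = 1 − 144/210 = 0.314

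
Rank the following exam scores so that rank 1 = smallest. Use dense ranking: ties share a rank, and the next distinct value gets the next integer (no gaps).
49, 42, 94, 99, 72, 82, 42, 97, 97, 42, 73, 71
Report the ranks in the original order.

Sorted (ascending): 42, 42, 42, 49, 71, 72, 73, 82, 94, 97, 97, 99
The 3 values of 42 share dense rank 1.
The 2 values of 97 share dense rank 8.
Remaining distinct values take the next consecutive integers.

2, 1, 7, 9, 4, 6, 1, 8, 8, 1, 5, 3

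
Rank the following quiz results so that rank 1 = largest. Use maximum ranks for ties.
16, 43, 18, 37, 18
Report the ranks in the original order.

Sorted (descending): 43, 37, 18, 18, 16
The 2 values of 18 occupy positions 3–4 → each gets rank 4.

5, 1, 4, 2, 4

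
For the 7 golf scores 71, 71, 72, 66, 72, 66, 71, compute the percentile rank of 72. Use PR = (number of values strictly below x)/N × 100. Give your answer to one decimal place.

N = 7.
Strictly below 72: 5. Equal to 72: 2.
PR = 5/7 × 100 = 71.4

71.4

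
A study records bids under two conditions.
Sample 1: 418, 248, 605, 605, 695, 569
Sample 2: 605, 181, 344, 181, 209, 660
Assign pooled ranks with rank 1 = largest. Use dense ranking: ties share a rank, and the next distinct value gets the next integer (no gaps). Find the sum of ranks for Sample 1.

23

Sorted (descending): 695, 660, 605, 605, 605, 569, 418, 344, 248, 209, 181, 181
The 3 values of 605 share dense rank 3.
The 2 values of 181 share dense rank 9.
Remaining distinct values take the next consecutive integers.
Sample 1 values → pooled ranks: 418→5, 248→7, 605→3, 605→3, 695→1, 569→4
Rank sum = 5 + 7 + 3 + 3 + 1 + 4 = 23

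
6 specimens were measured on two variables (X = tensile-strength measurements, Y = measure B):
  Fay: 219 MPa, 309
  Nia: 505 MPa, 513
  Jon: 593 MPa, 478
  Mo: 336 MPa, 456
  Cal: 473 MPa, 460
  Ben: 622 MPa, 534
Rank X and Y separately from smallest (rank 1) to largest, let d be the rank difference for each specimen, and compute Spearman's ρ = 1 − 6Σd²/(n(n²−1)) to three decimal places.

Ranks of variable 1: 1, 4, 5, 2, 3, 6
Ranks of variable 2: 1, 5, 4, 2, 3, 6
d = r₁ − r₂: 0, -1, 1, 0, 0, 0
d²: 0, 1, 1, 0, 0, 0; Σd² = 2
ρ = 1 − 6·2/(6·35) = 1 − 12/210 = 0.943

0.943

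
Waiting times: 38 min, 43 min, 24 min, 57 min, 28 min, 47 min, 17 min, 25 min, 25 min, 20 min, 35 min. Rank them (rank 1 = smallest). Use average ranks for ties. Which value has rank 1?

17

Sorted (ascending): 17, 20, 24, 25, 25, 28, 35, 38, 43, 47, 57
The 2 values of 25 occupy positions 4–5 → average rank (4+5)/2 = 4.5.
Rank 1 → value 17.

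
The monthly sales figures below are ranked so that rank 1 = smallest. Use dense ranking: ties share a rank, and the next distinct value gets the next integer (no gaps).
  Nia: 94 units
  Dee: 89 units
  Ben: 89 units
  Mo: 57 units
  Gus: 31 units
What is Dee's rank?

Sorted (ascending): 31, 57, 89, 89, 94
The 2 values of 89 share dense rank 3.
Remaining distinct values take the next consecutive integers.
Dee has value 89 units → rank 3.

3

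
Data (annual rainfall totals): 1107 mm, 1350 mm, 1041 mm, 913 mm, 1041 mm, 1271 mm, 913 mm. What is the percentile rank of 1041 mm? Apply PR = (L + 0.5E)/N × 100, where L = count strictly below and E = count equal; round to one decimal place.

42.9

N = 7.
Strictly below 1041: 2. Equal to 1041: 2.
PR = (2 + 0.5·2)/7 × 100 = 42.9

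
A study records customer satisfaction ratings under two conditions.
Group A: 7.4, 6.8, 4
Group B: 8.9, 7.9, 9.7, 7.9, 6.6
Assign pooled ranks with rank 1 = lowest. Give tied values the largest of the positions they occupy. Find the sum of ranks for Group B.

Sorted (ascending): 4, 6.6, 6.8, 7.4, 7.9, 7.9, 8.9, 9.7
The 2 values of 7.9 occupy positions 5–6 → each gets rank 6.
Group B values → pooled ranks: 8.9→7, 7.9→6, 9.7→8, 7.9→6, 6.6→2
Rank sum = 7 + 6 + 8 + 6 + 2 = 29

29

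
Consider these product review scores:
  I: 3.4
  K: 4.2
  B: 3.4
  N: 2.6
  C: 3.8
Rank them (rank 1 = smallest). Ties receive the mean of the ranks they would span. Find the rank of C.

4

Sorted (ascending): 2.6, 3.4, 3.4, 3.8, 4.2
The 2 values of 3.4 occupy positions 2–3 → average rank (2+3)/2 = 2.5.
C has value 3.8 → rank 4.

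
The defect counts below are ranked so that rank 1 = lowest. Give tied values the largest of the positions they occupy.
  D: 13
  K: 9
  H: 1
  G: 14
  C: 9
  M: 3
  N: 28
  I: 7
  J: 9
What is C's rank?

6

Sorted (ascending): 1, 3, 7, 9, 9, 9, 13, 14, 28
The 3 values of 9 occupy positions 4–6 → each gets rank 6.
C has value 9 → rank 6.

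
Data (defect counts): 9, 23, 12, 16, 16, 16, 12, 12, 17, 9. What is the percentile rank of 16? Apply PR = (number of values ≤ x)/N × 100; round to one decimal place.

80.0

N = 10.
Strictly below 16: 5. Equal to 16: 3.
PR = 8/10 × 100 = 80.0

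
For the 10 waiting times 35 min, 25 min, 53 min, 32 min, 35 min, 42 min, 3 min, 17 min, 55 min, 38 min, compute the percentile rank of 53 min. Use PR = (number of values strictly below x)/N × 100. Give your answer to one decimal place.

N = 10.
Strictly below 53: 8. Equal to 53: 1.
PR = 8/10 × 100 = 80.0

80.0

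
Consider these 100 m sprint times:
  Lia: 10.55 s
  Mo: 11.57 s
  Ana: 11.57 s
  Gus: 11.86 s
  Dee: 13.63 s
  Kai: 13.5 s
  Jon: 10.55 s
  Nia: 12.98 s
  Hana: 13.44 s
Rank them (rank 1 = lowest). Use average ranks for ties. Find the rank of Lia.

1.5

Sorted (ascending): 10.55, 10.55, 11.57, 11.57, 11.86, 12.98, 13.44, 13.5, 13.63
The 2 values of 10.55 occupy positions 1–2 → average rank (1+2)/2 = 1.5.
The 2 values of 11.57 occupy positions 3–4 → average rank (3+4)/2 = 3.5.
Lia has value 10.55 s → rank 1.5.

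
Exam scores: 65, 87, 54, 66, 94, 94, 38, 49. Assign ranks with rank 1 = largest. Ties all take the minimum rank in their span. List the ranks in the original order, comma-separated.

5, 3, 6, 4, 1, 1, 8, 7

Sorted (descending): 94, 94, 87, 66, 65, 54, 49, 38
The 2 values of 94 occupy positions 1–2 → each gets rank 1.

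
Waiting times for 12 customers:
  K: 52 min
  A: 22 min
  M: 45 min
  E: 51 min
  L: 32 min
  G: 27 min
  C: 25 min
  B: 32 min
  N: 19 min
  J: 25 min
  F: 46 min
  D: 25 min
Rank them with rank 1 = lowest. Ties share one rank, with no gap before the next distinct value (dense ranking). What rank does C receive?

3

Sorted (ascending): 19, 22, 25, 25, 25, 27, 32, 32, 45, 46, 51, 52
The 3 values of 25 share dense rank 3.
The 2 values of 32 share dense rank 5.
Remaining distinct values take the next consecutive integers.
C has value 25 min → rank 3.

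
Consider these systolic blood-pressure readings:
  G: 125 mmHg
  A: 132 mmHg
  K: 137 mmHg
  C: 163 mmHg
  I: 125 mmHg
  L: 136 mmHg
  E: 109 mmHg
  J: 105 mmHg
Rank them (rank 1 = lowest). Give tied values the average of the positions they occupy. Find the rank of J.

Sorted (ascending): 105, 109, 125, 125, 132, 136, 137, 163
The 2 values of 125 occupy positions 3–4 → average rank (3+4)/2 = 3.5.
J has value 105 mmHg → rank 1.

1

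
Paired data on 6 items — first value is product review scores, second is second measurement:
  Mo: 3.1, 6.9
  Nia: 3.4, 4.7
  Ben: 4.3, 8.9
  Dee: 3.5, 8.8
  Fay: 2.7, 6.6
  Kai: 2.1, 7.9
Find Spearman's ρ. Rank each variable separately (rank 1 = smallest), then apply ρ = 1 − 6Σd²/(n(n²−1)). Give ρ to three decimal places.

0.486

Ranks of variable 1: 3, 4, 6, 5, 2, 1
Ranks of variable 2: 3, 1, 6, 5, 2, 4
d = r₁ − r₂: 0, 3, 0, 0, 0, -3
d²: 0, 9, 0, 0, 0, 9; Σd² = 18
ρ = 1 − 6·18/(6·35) = 1 − 108/210 = 0.486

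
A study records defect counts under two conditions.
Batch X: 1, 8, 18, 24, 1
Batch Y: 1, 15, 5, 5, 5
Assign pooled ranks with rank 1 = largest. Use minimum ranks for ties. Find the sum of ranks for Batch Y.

26

Sorted (descending): 24, 18, 15, 8, 5, 5, 5, 1, 1, 1
The 3 values of 5 occupy positions 5–7 → each gets rank 5.
The 3 values of 1 occupy positions 8–10 → each gets rank 8.
Batch Y values → pooled ranks: 1→8, 15→3, 5→5, 5→5, 5→5
Rank sum = 8 + 3 + 5 + 5 + 5 = 26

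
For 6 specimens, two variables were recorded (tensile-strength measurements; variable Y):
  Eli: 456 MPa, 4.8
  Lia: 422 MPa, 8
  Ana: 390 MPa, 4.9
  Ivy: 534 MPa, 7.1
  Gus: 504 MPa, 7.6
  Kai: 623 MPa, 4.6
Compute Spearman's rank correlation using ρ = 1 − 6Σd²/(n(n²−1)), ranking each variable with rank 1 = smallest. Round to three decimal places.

-0.371

Ranks of variable 1: 3, 2, 1, 5, 4, 6
Ranks of variable 2: 2, 6, 3, 4, 5, 1
d = r₁ − r₂: 1, -4, -2, 1, -1, 5
d²: 1, 16, 4, 1, 1, 25; Σd² = 48
ρ = 1 − 6·48/(6·35) = 1 − 288/210 = -0.371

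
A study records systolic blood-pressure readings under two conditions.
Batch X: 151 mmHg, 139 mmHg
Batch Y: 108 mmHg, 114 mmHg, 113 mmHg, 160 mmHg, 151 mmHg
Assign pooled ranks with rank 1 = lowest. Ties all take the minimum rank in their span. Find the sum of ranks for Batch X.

9

Sorted (ascending): 108, 113, 114, 139, 151, 151, 160
The 2 values of 151 occupy positions 5–6 → each gets rank 5.
Batch X values → pooled ranks: 151→5, 139→4
Rank sum = 5 + 4 = 9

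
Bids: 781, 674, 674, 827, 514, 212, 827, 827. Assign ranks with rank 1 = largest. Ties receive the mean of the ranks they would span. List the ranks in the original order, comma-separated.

4, 5.5, 5.5, 2, 7, 8, 2, 2

Sorted (descending): 827, 827, 827, 781, 674, 674, 514, 212
The 3 values of 827 occupy positions 1–3 → average rank 2.
The 2 values of 674 occupy positions 5–6 → average rank (5+6)/2 = 5.5.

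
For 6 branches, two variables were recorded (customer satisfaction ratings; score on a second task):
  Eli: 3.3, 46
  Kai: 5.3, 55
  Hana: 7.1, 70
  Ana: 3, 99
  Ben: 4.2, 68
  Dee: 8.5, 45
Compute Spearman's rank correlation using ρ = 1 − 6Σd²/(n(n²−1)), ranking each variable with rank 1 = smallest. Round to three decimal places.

Ranks of variable 1: 2, 4, 5, 1, 3, 6
Ranks of variable 2: 2, 3, 5, 6, 4, 1
d = r₁ − r₂: 0, 1, 0, -5, -1, 5
d²: 0, 1, 0, 25, 1, 25; Σd² = 52
ρ = 1 − 6·52/(6·35) = 1 − 312/210 = -0.486

-0.486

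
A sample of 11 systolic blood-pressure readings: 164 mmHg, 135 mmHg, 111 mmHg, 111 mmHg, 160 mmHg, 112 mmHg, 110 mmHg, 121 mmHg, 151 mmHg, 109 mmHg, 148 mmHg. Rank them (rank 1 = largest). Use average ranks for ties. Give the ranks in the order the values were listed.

Sorted (descending): 164, 160, 151, 148, 135, 121, 112, 111, 111, 110, 109
The 2 values of 111 occupy positions 8–9 → average rank (8+9)/2 = 8.5.

1, 5, 8.5, 8.5, 2, 7, 10, 6, 3, 11, 4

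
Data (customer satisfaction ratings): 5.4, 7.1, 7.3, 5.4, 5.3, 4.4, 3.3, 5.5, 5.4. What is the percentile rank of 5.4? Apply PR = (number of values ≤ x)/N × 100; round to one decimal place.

66.7

N = 9.
Strictly below 5.4: 3. Equal to 5.4: 3.
PR = 6/9 × 100 = 66.7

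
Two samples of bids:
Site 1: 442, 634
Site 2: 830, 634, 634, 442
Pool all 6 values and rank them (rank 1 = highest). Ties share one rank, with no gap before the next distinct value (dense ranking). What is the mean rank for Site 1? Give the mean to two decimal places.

2.50

Sorted (descending): 830, 634, 634, 634, 442, 442
The 3 values of 634 share dense rank 2.
The 2 values of 442 share dense rank 3.
Remaining distinct values take the next consecutive integers.
Site 1 values → pooled ranks: 442→3, 634→2
Mean rank = (3 + 2) / 2 = 2.50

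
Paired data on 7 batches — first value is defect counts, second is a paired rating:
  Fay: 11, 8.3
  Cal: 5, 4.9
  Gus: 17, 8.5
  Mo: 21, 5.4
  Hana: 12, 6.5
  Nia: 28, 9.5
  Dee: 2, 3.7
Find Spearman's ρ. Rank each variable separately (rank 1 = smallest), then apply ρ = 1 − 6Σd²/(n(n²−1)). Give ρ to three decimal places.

Ranks of variable 1: 3, 2, 5, 6, 4, 7, 1
Ranks of variable 2: 5, 2, 6, 3, 4, 7, 1
d = r₁ − r₂: -2, 0, -1, 3, 0, 0, 0
d²: 4, 0, 1, 9, 0, 0, 0; Σd² = 14
ρ = 1 − 6·14/(7·48) = 1 − 84/336 = 0.750

0.750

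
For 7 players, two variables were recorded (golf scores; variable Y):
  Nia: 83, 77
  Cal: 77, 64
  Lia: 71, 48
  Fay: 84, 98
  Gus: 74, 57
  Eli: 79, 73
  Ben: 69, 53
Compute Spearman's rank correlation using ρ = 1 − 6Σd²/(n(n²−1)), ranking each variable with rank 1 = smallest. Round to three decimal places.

Ranks of variable 1: 6, 4, 2, 7, 3, 5, 1
Ranks of variable 2: 6, 4, 1, 7, 3, 5, 2
d = r₁ − r₂: 0, 0, 1, 0, 0, 0, -1
d²: 0, 0, 1, 0, 0, 0, 1; Σd² = 2
ρ = 1 − 6·2/(7·48) = 1 − 12/336 = 0.964

0.964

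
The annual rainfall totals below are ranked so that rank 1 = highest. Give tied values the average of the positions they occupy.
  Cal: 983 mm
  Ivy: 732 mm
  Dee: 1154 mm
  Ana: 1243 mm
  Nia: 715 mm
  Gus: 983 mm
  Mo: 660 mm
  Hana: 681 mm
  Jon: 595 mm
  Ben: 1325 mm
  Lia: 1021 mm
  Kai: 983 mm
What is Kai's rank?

Sorted (descending): 1325, 1243, 1154, 1021, 983, 983, 983, 732, 715, 681, 660, 595
The 3 values of 983 occupy positions 5–7 → average rank 6.
Kai has value 983 mm → rank 6.

6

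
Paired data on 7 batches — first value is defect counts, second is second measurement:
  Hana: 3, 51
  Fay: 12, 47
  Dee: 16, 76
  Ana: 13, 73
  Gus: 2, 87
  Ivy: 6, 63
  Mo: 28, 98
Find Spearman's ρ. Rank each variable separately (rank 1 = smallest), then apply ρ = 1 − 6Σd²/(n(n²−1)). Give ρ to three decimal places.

0.357

Ranks of variable 1: 2, 4, 6, 5, 1, 3, 7
Ranks of variable 2: 2, 1, 5, 4, 6, 3, 7
d = r₁ − r₂: 0, 3, 1, 1, -5, 0, 0
d²: 0, 9, 1, 1, 25, 0, 0; Σd² = 36
ρ = 1 − 6·36/(7·48) = 1 − 216/336 = 0.357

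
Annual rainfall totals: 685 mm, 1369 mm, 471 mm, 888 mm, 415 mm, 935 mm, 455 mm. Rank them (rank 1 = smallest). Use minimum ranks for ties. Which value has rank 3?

471

Sorted (ascending): 415, 455, 471, 685, 888, 935, 1369
No ties — each value takes its position as its rank.
Rank 3 → value 471.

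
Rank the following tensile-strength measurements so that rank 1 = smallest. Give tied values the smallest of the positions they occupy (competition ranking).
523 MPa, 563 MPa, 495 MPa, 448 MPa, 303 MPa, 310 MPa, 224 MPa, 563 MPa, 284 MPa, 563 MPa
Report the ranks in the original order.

Sorted (ascending): 224, 284, 303, 310, 448, 495, 523, 563, 563, 563
The 3 values of 563 occupy positions 8–10 → each gets rank 8.

7, 8, 6, 5, 3, 4, 1, 8, 2, 8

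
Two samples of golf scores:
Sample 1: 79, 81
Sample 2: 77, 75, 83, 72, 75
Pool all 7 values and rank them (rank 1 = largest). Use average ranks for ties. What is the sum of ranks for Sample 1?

Sorted (descending): 83, 81, 79, 77, 75, 75, 72
The 2 values of 75 occupy positions 5–6 → average rank (5+6)/2 = 5.5.
Sample 1 values → pooled ranks: 79→3, 81→2
Rank sum = 3 + 2 = 5

5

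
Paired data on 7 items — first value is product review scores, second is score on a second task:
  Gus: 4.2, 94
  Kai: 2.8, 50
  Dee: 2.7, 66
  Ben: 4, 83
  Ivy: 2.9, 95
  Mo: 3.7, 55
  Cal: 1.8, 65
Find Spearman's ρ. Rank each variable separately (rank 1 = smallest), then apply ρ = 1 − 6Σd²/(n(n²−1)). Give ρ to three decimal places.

Ranks of variable 1: 7, 3, 2, 6, 4, 5, 1
Ranks of variable 2: 6, 1, 4, 5, 7, 2, 3
d = r₁ − r₂: 1, 2, -2, 1, -3, 3, -2
d²: 1, 4, 4, 1, 9, 9, 4; Σd² = 32
ρ = 1 − 6·32/(7·48) = 1 − 192/336 = 0.429

0.429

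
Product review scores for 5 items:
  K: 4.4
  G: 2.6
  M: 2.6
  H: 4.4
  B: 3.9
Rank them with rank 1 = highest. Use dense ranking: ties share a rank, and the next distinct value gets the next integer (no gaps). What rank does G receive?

Sorted (descending): 4.4, 4.4, 3.9, 2.6, 2.6
The 2 values of 4.4 share dense rank 1.
The 2 values of 2.6 share dense rank 3.
Remaining distinct values take the next consecutive integers.
G has value 2.6 → rank 3.

3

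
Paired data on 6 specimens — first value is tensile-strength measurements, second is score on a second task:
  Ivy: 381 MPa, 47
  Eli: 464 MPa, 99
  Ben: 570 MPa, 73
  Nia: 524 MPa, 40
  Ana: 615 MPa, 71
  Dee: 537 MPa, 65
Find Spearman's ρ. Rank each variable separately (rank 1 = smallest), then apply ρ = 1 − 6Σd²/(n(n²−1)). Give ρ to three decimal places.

0.257

Ranks of variable 1: 1, 2, 5, 3, 6, 4
Ranks of variable 2: 2, 6, 5, 1, 4, 3
d = r₁ − r₂: -1, -4, 0, 2, 2, 1
d²: 1, 16, 0, 4, 4, 1; Σd² = 26
ρ = 1 − 6·26/(6·35) = 1 − 156/210 = 0.257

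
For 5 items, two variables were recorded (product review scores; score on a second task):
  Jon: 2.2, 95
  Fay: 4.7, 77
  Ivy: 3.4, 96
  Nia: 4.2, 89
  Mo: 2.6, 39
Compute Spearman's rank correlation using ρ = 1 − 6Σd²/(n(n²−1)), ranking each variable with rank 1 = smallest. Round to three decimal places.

-0.200

Ranks of variable 1: 1, 5, 3, 4, 2
Ranks of variable 2: 4, 2, 5, 3, 1
d = r₁ − r₂: -3, 3, -2, 1, 1
d²: 9, 9, 4, 1, 1; Σd² = 24
ρ = 1 − 6·24/(5·24) = 1 − 144/120 = -0.200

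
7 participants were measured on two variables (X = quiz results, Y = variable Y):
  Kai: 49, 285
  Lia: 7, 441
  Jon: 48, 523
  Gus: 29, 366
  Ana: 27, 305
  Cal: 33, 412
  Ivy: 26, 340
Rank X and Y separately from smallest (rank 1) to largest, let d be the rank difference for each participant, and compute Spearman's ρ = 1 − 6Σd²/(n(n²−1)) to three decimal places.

Ranks of variable 1: 7, 1, 6, 4, 3, 5, 2
Ranks of variable 2: 1, 6, 7, 4, 2, 5, 3
d = r₁ − r₂: 6, -5, -1, 0, 1, 0, -1
d²: 36, 25, 1, 0, 1, 0, 1; Σd² = 64
ρ = 1 − 6·64/(7·48) = 1 − 384/336 = -0.143

-0.143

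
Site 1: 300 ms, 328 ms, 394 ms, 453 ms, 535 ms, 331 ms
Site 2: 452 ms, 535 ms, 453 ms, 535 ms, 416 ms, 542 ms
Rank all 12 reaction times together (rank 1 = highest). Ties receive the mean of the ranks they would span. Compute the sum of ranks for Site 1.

50.5

Sorted (descending): 542, 535, 535, 535, 453, 453, 452, 416, 394, 331, 328, 300
The 3 values of 535 occupy positions 2–4 → average rank 3.
The 2 values of 453 occupy positions 5–6 → average rank (5+6)/2 = 5.5.
Site 1 values → pooled ranks: 300→12, 328→11, 394→9, 453→5.5, 535→3, 331→10
Rank sum = 12 + 11 + 9 + 5.5 + 3 + 10 = 50.5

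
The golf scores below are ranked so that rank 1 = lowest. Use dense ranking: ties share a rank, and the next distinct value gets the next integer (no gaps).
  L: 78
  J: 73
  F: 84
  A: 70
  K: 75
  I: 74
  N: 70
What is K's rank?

4

Sorted (ascending): 70, 70, 73, 74, 75, 78, 84
The 2 values of 70 share dense rank 1.
Remaining distinct values take the next consecutive integers.
K has value 75 → rank 4.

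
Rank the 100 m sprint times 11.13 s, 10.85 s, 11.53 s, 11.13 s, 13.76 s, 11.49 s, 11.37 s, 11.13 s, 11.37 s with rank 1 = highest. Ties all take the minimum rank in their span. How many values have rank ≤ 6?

8

Sorted (descending): 13.76, 11.53, 11.49, 11.37, 11.37, 11.13, 11.13, 11.13, 10.85
The 2 values of 11.37 occupy positions 4–5 → each gets rank 4.
The 3 values of 11.13 occupy positions 6–8 → each gets rank 6.
Ranks ≤ 6: {1, 2, 3, 4, 4, 6, 6, 6} → 8 values.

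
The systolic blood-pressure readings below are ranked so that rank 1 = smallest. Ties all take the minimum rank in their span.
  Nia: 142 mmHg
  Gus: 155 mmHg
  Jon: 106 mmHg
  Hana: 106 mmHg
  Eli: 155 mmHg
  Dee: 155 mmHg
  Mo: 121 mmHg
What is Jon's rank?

1

Sorted (ascending): 106, 106, 121, 142, 155, 155, 155
The 2 values of 106 occupy positions 1–2 → each gets rank 1.
The 3 values of 155 occupy positions 5–7 → each gets rank 5.
Jon has value 106 mmHg → rank 1.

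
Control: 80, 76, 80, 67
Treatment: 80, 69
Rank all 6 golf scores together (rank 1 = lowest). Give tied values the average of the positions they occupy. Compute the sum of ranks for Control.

14

Sorted (ascending): 67, 69, 76, 80, 80, 80
The 3 values of 80 occupy positions 4–6 → average rank 5.
Control values → pooled ranks: 80→5, 76→3, 80→5, 67→1
Rank sum = 5 + 3 + 5 + 1 = 14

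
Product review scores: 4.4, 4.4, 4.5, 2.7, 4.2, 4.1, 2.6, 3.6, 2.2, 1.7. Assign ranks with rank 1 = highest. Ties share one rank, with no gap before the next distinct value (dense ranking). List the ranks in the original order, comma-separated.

Sorted (descending): 4.5, 4.4, 4.4, 4.2, 4.1, 3.6, 2.7, 2.6, 2.2, 1.7
The 2 values of 4.4 share dense rank 2.
Remaining distinct values take the next consecutive integers.

2, 2, 1, 6, 3, 4, 7, 5, 8, 9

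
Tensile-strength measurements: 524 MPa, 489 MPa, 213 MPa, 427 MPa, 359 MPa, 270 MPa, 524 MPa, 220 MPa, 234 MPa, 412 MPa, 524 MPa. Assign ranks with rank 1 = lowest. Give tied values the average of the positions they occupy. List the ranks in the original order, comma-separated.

10, 8, 1, 7, 5, 4, 10, 2, 3, 6, 10

Sorted (ascending): 213, 220, 234, 270, 359, 412, 427, 489, 524, 524, 524
The 3 values of 524 occupy positions 9–11 → average rank 10.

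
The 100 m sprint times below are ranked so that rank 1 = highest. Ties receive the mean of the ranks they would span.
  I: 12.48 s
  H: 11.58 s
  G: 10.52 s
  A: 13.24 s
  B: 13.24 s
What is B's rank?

Sorted (descending): 13.24, 13.24, 12.48, 11.58, 10.52
The 2 values of 13.24 occupy positions 1–2 → average rank (1+2)/2 = 1.5.
B has value 13.24 s → rank 1.5.

1.5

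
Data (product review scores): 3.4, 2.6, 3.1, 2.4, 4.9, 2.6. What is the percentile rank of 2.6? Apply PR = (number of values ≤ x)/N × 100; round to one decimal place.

50.0

N = 6.
Strictly below 2.6: 1. Equal to 2.6: 2.
PR = 3/6 × 100 = 50.0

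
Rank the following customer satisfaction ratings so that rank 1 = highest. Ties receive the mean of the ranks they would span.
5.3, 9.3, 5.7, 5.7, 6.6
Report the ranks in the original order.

Sorted (descending): 9.3, 6.6, 5.7, 5.7, 5.3
The 2 values of 5.7 occupy positions 3–4 → average rank (3+4)/2 = 3.5.

5, 1, 3.5, 3.5, 2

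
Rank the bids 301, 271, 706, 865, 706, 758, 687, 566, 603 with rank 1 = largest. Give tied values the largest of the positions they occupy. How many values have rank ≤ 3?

2

Sorted (descending): 865, 758, 706, 706, 687, 603, 566, 301, 271
The 2 values of 706 occupy positions 3–4 → each gets rank 4.
Ranks ≤ 3: {1, 2} → 2 values.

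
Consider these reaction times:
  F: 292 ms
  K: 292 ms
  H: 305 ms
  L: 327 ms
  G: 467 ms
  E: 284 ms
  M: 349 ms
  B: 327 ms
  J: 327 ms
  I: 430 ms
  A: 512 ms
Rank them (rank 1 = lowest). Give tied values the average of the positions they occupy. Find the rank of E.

1

Sorted (ascending): 284, 292, 292, 305, 327, 327, 327, 349, 430, 467, 512
The 2 values of 292 occupy positions 2–3 → average rank (2+3)/2 = 2.5.
The 3 values of 327 occupy positions 5–7 → average rank 6.
E has value 284 ms → rank 1.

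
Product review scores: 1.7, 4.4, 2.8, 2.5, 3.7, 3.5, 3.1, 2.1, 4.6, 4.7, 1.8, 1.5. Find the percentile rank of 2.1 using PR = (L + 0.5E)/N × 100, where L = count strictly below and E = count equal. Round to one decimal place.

N = 12.
Strictly below 2.1: 3. Equal to 2.1: 1.
PR = (3 + 0.5·1)/12 × 100 = 29.2

29.2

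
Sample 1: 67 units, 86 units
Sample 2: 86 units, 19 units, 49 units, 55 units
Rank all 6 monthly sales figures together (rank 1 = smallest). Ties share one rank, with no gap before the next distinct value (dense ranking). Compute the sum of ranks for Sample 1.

Sorted (ascending): 19, 49, 55, 67, 86, 86
The 2 values of 86 share dense rank 5.
Remaining distinct values take the next consecutive integers.
Sample 1 values → pooled ranks: 67→4, 86→5
Rank sum = 4 + 5 = 9

9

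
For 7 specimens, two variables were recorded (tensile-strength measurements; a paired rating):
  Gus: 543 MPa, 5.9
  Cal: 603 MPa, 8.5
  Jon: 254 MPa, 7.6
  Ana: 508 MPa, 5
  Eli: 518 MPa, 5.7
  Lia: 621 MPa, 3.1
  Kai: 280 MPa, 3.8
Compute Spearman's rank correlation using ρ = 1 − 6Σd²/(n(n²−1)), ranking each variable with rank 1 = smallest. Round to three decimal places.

-0.107

Ranks of variable 1: 5, 6, 1, 3, 4, 7, 2
Ranks of variable 2: 5, 7, 6, 3, 4, 1, 2
d = r₁ − r₂: 0, -1, -5, 0, 0, 6, 0
d²: 0, 1, 25, 0, 0, 36, 0; Σd² = 62
ρ = 1 − 6·62/(7·48) = 1 − 372/336 = -0.107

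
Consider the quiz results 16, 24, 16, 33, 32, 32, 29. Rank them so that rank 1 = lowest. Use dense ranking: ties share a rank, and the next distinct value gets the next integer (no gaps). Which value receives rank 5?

Sorted (ascending): 16, 16, 24, 29, 32, 32, 33
The 2 values of 16 share dense rank 1.
The 2 values of 32 share dense rank 4.
Remaining distinct values take the next consecutive integers.
Rank 5 → value 33.

33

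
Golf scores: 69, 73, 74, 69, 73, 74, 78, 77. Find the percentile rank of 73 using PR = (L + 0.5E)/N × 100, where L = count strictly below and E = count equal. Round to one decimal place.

N = 8.
Strictly below 73: 2. Equal to 73: 2.
PR = (2 + 0.5·2)/8 × 100 = 37.5

37.5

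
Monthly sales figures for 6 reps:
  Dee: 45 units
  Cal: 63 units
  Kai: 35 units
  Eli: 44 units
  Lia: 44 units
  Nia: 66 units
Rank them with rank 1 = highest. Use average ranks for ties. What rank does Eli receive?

Sorted (descending): 66, 63, 45, 44, 44, 35
The 2 values of 44 occupy positions 4–5 → average rank (4+5)/2 = 4.5.
Eli has value 44 units → rank 4.5.

4.5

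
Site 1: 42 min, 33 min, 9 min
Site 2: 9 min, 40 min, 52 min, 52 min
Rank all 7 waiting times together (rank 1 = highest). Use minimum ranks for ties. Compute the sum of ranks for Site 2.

12

Sorted (descending): 52, 52, 42, 40, 33, 9, 9
The 2 values of 52 occupy positions 1–2 → each gets rank 1.
The 2 values of 9 occupy positions 6–7 → each gets rank 6.
Site 2 values → pooled ranks: 9→6, 40→4, 52→1, 52→1
Rank sum = 6 + 4 + 1 + 1 = 12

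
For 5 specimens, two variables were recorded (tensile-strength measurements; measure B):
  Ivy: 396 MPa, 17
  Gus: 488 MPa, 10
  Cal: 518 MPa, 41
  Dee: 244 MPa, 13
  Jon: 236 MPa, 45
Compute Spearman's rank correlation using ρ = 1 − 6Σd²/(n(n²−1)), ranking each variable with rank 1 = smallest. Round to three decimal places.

Ranks of variable 1: 3, 4, 5, 2, 1
Ranks of variable 2: 3, 1, 4, 2, 5
d = r₁ − r₂: 0, 3, 1, 0, -4
d²: 0, 9, 1, 0, 16; Σd² = 26
ρ = 1 − 6·26/(5·24) = 1 − 156/120 = -0.300

-0.300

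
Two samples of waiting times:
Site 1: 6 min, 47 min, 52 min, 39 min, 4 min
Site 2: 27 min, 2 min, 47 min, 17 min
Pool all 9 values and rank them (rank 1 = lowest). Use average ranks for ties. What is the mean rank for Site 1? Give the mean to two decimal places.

Sorted (ascending): 2, 4, 6, 17, 27, 39, 47, 47, 52
The 2 values of 47 occupy positions 7–8 → average rank (7+8)/2 = 7.5.
Site 1 values → pooled ranks: 6→3, 47→7.5, 52→9, 39→6, 4→2
Mean rank = (3 + 7.5 + 9 + 6 + 2) / 5 = 5.50

5.50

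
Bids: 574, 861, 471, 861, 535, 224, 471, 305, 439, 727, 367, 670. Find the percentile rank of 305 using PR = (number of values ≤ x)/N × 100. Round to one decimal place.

N = 12.
Strictly below 305: 1. Equal to 305: 1.
PR = 2/12 × 100 = 16.7

16.7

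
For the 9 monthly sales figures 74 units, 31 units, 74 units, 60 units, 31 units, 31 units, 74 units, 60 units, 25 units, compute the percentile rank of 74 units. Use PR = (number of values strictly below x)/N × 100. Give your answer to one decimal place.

N = 9.
Strictly below 74: 6. Equal to 74: 3.
PR = 6/9 × 100 = 66.7

66.7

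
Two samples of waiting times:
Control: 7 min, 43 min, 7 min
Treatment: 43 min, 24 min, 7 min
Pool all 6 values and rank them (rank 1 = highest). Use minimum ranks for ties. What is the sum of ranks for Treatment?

Sorted (descending): 43, 43, 24, 7, 7, 7
The 2 values of 43 occupy positions 1–2 → each gets rank 1.
The 3 values of 7 occupy positions 4–6 → each gets rank 4.
Treatment values → pooled ranks: 43→1, 24→3, 7→4
Rank sum = 1 + 3 + 4 = 8

8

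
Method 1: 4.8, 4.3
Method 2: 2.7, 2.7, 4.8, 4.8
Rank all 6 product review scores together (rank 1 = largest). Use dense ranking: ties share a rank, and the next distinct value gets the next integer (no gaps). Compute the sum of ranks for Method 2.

8

Sorted (descending): 4.8, 4.8, 4.8, 4.3, 2.7, 2.7
The 3 values of 4.8 share dense rank 1.
The 2 values of 2.7 share dense rank 3.
Remaining distinct values take the next consecutive integers.
Method 2 values → pooled ranks: 2.7→3, 2.7→3, 4.8→1, 4.8→1
Rank sum = 3 + 3 + 1 + 1 = 8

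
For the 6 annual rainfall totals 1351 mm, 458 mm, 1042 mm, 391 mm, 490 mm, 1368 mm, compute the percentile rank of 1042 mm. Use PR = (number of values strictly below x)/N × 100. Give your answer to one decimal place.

N = 6.
Strictly below 1042: 3. Equal to 1042: 1.
PR = 3/6 × 100 = 50.0

50.0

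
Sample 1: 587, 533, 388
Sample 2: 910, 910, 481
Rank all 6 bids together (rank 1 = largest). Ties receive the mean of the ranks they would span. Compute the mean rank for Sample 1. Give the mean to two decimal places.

4.33

Sorted (descending): 910, 910, 587, 533, 481, 388
The 2 values of 910 occupy positions 1–2 → average rank (1+2)/2 = 1.5.
Sample 1 values → pooled ranks: 587→3, 533→4, 388→6
Mean rank = (3 + 4 + 6) / 3 = 4.33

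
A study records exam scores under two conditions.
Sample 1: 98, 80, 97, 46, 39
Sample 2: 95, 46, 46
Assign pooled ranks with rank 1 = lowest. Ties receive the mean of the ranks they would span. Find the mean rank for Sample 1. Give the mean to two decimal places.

4.80

Sorted (ascending): 39, 46, 46, 46, 80, 95, 97, 98
The 3 values of 46 occupy positions 2–4 → average rank 3.
Sample 1 values → pooled ranks: 98→8, 80→5, 97→7, 46→3, 39→1
Mean rank = (8 + 5 + 7 + 3 + 1) / 5 = 4.80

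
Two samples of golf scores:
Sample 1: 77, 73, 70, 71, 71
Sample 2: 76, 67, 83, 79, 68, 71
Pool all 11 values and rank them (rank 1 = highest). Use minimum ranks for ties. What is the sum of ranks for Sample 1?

Sorted (descending): 83, 79, 77, 76, 73, 71, 71, 71, 70, 68, 67
The 3 values of 71 occupy positions 6–8 → each gets rank 6.
Sample 1 values → pooled ranks: 77→3, 73→5, 70→9, 71→6, 71→6
Rank sum = 3 + 5 + 9 + 6 + 6 = 29

29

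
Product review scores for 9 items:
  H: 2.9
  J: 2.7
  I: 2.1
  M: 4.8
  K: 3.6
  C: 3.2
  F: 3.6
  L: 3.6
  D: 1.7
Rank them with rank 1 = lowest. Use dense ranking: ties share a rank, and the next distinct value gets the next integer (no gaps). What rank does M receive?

Sorted (ascending): 1.7, 2.1, 2.7, 2.9, 3.2, 3.6, 3.6, 3.6, 4.8
The 3 values of 3.6 share dense rank 6.
Remaining distinct values take the next consecutive integers.
M has value 4.8 → rank 7.

7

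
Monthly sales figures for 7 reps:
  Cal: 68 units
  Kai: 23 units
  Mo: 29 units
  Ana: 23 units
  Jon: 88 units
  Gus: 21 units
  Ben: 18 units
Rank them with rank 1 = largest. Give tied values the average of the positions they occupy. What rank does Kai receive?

Sorted (descending): 88, 68, 29, 23, 23, 21, 18
The 2 values of 23 occupy positions 4–5 → average rank (4+5)/2 = 4.5.
Kai has value 23 units → rank 4.5.

4.5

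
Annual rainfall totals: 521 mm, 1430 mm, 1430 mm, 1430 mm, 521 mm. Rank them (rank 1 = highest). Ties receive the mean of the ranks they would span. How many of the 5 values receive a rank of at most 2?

Sorted (descending): 1430, 1430, 1430, 521, 521
The 3 values of 1430 occupy positions 1–3 → average rank 2.
The 2 values of 521 occupy positions 4–5 → average rank (4+5)/2 = 4.5.
Ranks ≤ 2: {2, 2, 2} → 3 values.

3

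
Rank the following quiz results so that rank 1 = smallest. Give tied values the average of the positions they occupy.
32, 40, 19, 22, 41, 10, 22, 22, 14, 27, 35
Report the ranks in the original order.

8, 10, 3, 5, 11, 1, 5, 5, 2, 7, 9

Sorted (ascending): 10, 14, 19, 22, 22, 22, 27, 32, 35, 40, 41
The 3 values of 22 occupy positions 4–6 → average rank 5.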